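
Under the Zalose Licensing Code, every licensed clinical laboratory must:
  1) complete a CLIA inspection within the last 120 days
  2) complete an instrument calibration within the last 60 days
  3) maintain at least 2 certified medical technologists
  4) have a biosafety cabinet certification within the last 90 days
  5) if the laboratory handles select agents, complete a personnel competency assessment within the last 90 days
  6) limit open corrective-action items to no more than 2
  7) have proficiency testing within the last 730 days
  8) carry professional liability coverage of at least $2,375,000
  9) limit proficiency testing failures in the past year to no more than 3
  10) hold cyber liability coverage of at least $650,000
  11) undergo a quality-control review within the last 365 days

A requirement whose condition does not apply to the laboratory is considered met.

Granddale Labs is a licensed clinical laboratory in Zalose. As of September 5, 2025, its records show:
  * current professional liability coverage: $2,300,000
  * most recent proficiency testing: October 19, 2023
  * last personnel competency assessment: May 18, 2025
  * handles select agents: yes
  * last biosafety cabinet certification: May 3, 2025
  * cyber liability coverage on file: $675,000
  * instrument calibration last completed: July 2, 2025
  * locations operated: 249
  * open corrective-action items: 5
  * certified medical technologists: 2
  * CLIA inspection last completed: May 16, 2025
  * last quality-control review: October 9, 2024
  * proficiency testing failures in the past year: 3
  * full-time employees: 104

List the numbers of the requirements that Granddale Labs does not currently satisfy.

1. CLIA inspection 112 days ago vs limit 120 → met
2. instrument calibration 65 days ago vs limit 60 → not met
3. certified medical technologists 2 ≥ 2 → met
4. biosafety cabinet certification 125 days ago vs limit 90 → not met
5. condition 'handles select agents' holds; personnel competency assessment 110 days ago vs limit 90 → not met
6. open corrective-action items 5 > 2 → not met
7. proficiency testing 687 days ago vs limit 730 → met
8. professional liability coverage $2,300,000 < $2,375,000 → not met
9. proficiency testing failures in the past year 3 ≤ 3 → met
10. cyber liability coverage $675,000 ≥ $650,000 → met
11. quality-control review 331 days ago vs limit 365 → met
Not met: 2, 4, 5, 6, 8

2, 4, 5, 6, 8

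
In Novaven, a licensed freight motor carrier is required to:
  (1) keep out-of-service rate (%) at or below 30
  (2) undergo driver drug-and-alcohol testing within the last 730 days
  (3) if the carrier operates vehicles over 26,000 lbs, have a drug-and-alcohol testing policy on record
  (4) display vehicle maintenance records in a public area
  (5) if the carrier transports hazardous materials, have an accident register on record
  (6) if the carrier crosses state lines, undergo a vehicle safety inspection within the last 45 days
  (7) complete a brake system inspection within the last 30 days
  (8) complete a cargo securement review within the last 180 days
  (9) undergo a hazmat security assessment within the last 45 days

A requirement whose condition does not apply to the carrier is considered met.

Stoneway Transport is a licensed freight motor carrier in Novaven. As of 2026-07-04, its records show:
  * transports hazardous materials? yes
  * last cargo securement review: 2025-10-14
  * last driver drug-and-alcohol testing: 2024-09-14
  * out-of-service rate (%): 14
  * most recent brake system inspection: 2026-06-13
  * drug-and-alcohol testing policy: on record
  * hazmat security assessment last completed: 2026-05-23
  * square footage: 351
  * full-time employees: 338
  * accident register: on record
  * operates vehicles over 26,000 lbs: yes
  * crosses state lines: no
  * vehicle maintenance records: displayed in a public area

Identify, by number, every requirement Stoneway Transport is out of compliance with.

1. out-of-service rate (%) 14 ≤ 30 → met
2. driver drug-and-alcohol testing 658 days ago vs limit 730 → met
3. condition 'operates vehicles over 26,000 lbs' holds; drug-and-alcohol testing policy present → met
4. vehicle maintenance records present → met
5. condition 'transports hazardous materials' holds; accident register present → met
6. condition 'crosses state lines' does not hold → requirement n/a → met
7. brake system inspection 21 days ago vs limit 30 → met
8. cargo securement review 263 days ago vs limit 180 → not met
9. hazmat security assessment 42 days ago vs limit 45 → met
Not met: 8

8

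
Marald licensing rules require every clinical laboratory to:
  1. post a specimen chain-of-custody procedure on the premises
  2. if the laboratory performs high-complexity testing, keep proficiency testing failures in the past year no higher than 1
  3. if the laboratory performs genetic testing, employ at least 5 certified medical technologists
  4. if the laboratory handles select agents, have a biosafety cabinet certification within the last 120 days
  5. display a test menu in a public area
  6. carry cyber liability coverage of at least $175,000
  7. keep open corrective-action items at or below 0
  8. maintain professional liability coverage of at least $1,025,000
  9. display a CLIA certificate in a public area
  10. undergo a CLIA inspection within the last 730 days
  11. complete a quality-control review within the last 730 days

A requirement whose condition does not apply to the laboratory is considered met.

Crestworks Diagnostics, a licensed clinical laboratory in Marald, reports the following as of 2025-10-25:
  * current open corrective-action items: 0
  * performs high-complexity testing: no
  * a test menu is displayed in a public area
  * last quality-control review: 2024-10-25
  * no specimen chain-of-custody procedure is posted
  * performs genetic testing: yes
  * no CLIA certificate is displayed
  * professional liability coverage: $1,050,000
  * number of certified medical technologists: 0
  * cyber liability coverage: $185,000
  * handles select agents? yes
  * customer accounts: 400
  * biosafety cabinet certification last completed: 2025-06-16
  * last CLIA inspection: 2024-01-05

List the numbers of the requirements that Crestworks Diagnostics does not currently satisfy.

1, 3, 4, 9

1. specimen chain-of-custody procedure absent → not met
2. condition 'performs high-complexity testing' does not hold → requirement n/a → met
3. condition 'performs genetic testing' holds; certified medical technologists 0 < 5 → not met
4. condition 'handles select agents' holds; biosafety cabinet certification 131 days ago vs limit 120 → not met
5. test menu present → met
6. cyber liability coverage $185,000 ≥ $175,000 → met
7. open corrective-action items 0 ≤ 0 → met
8. professional liability coverage $1,050,000 ≥ $1,025,000 → met
9. CLIA certificate absent → not met
10. CLIA inspection 659 days ago vs limit 730 → met
11. quality-control review 365 days ago vs limit 730 → met
Not met: 1, 3, 4, 9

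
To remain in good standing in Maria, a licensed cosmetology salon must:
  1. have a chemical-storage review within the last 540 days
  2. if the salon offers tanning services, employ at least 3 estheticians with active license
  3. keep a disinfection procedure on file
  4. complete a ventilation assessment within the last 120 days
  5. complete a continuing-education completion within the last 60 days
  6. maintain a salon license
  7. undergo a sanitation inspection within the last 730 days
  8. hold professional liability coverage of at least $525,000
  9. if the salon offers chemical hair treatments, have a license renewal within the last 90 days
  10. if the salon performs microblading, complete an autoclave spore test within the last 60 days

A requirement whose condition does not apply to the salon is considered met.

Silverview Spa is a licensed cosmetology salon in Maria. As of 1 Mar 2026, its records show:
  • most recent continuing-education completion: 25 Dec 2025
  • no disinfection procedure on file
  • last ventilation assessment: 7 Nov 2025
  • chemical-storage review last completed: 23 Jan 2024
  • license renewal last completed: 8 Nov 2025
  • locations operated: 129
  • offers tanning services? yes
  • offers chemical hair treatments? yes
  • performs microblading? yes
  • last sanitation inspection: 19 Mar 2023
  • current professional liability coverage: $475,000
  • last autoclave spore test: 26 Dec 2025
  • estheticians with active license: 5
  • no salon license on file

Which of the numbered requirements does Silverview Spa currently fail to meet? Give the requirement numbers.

1. chemical-storage review 768 days ago vs limit 540 → not met
2. condition 'offers tanning services' holds; estheticians with active license 5 ≥ 3 → met
3. disinfection procedure absent → not met
4. ventilation assessment 114 days ago vs limit 120 → met
5. continuing-education completion 66 days ago vs limit 60 → not met
6. salon license absent → not met
7. sanitation inspection 1078 days ago vs limit 730 → not met
8. professional liability coverage $475,000 < $525,000 → not met
9. condition 'offers chemical hair treatments' holds; license renewal 113 days ago vs limit 90 → not met
10. condition 'performs microblading' holds; autoclave spore test 65 days ago vs limit 60 → not met
Not met: 1, 3, 5, 6, 7, 8, 9, 10

1, 3, 5, 6, 7, 8, 9, 10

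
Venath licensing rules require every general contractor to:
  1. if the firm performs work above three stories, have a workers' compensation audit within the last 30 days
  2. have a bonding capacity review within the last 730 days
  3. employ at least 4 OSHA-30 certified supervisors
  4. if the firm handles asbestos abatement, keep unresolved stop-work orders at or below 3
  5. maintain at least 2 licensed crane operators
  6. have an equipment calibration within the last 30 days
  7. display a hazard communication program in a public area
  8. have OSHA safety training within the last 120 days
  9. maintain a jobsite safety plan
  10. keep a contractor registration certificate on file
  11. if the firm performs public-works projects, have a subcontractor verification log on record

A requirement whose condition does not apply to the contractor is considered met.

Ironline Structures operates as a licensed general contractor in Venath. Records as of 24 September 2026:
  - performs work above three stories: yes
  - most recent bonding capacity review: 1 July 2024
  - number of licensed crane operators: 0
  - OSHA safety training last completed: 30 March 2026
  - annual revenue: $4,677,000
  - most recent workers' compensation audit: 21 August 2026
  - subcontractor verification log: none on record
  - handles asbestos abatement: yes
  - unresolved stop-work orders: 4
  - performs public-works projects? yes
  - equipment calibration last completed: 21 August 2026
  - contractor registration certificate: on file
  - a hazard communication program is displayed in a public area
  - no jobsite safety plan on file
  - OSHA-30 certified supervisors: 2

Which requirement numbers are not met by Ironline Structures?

1. condition 'performs work above three stories' holds; workers' compensation audit 34 days ago vs limit 30 → not met
2. bonding capacity review 815 days ago vs limit 730 → not met
3. OSHA-30 certified supervisors 2 < 4 → not met
4. condition 'handles asbestos abatement' holds; unresolved stop-work orders 4 > 3 → not met
5. licensed crane operators 0 < 2 → not met
6. equipment calibration 34 days ago vs limit 30 → not met
7. hazard communication program present → met
8. OSHA safety training 178 days ago vs limit 120 → not met
9. jobsite safety plan absent → not met
10. contractor registration certificate present → met
11. condition 'performs public-works projects' holds; subcontractor verification log absent → not met
Not met: 1, 2, 3, 4, 5, 6, 8, 9, 11

1, 2, 3, 4, 5, 6, 8, 9, 11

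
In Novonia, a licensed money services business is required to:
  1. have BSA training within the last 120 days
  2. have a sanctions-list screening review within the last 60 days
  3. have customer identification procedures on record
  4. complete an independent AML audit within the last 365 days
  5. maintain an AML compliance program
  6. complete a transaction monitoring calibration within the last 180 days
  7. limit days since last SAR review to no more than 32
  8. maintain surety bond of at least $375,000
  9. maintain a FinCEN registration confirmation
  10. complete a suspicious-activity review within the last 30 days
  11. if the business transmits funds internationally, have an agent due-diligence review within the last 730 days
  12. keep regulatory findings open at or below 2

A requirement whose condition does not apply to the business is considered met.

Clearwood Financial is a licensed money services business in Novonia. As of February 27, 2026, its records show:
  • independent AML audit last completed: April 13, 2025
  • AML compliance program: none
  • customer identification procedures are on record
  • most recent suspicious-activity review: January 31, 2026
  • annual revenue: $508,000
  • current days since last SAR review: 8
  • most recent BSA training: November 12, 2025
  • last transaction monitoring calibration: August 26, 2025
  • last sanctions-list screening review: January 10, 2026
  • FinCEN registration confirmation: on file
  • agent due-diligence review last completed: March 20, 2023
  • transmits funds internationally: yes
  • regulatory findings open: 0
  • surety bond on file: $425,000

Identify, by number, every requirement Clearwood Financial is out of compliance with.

1. BSA training 107 days ago vs limit 120 → met
2. sanctions-list screening review 48 days ago vs limit 60 → met
3. customer identification procedures present → met
4. independent AML audit 320 days ago vs limit 365 → met
5. AML compliance program absent → not met
6. transaction monitoring calibration 185 days ago vs limit 180 → not met
7. days since last SAR review 8 ≤ 32 → met
8. surety bond $425,000 ≥ $375,000 → met
9. FinCEN registration confirmation present → met
10. suspicious-activity review 27 days ago vs limit 30 → met
11. condition 'transmits funds internationally' holds; agent due-diligence review 1075 days ago vs limit 730 → not met
12. regulatory findings open 0 ≤ 2 → met
Not met: 5, 6, 11

5, 6, 11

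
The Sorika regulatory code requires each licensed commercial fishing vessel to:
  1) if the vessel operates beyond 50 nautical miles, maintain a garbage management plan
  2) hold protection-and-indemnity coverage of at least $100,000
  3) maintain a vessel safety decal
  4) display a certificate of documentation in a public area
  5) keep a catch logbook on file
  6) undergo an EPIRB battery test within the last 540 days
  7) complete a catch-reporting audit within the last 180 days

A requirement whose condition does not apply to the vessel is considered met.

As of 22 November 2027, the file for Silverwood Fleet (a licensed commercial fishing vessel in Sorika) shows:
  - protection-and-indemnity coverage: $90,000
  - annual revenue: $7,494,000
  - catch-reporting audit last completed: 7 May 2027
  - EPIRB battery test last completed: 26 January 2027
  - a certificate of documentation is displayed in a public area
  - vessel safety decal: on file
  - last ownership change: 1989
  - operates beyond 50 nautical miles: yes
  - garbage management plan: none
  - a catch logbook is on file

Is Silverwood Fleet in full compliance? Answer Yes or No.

1. condition 'operates beyond 50 nautical miles' holds; garbage management plan absent → not met
2. protection-and-indemnity coverage $90,000 < $100,000 → not met
3. vessel safety decal present → met
4. certificate of documentation present → met
5. catch logbook present → met
6. EPIRB battery test 300 days ago vs limit 540 → met
7. catch-reporting audit 199 days ago vs limit 180 → not met
Not met: 1, 2, 7

No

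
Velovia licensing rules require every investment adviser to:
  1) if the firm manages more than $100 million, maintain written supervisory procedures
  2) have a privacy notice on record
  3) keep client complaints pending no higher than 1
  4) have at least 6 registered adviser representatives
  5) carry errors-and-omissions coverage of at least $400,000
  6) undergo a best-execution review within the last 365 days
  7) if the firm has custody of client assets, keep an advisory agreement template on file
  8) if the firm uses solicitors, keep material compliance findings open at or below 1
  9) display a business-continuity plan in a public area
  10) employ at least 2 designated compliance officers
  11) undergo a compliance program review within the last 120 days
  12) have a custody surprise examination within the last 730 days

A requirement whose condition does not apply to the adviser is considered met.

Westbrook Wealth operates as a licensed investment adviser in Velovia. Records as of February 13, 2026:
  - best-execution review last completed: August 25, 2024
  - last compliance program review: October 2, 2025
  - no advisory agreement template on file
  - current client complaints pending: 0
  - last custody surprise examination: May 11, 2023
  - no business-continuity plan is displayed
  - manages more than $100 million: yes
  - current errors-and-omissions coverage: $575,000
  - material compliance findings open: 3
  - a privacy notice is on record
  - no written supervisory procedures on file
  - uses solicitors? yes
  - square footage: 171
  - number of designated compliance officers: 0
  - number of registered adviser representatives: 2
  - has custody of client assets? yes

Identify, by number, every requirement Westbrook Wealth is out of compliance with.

1, 4, 6, 7, 8, 9, 10, 11, 12

1. condition 'manages more than $100 million' holds; written supervisory procedures absent → not met
2. privacy notice present → met
3. client complaints pending 0 ≤ 1 → met
4. registered adviser representatives 2 < 6 → not met
5. errors-and-omissions coverage $575,000 ≥ $400,000 → met
6. best-execution review 537 days ago vs limit 365 → not met
7. condition 'has custody of client assets' holds; advisory agreement template absent → not met
8. condition 'uses solicitors' holds; material compliance findings open 3 > 1 → not met
9. business-continuity plan absent → not met
10. designated compliance officers 0 < 2 → not met
11. compliance program review 134 days ago vs limit 120 → not met
12. custody surprise examination 1009 days ago vs limit 730 → not met
Not met: 1, 4, 6, 7, 8, 9, 10, 11, 12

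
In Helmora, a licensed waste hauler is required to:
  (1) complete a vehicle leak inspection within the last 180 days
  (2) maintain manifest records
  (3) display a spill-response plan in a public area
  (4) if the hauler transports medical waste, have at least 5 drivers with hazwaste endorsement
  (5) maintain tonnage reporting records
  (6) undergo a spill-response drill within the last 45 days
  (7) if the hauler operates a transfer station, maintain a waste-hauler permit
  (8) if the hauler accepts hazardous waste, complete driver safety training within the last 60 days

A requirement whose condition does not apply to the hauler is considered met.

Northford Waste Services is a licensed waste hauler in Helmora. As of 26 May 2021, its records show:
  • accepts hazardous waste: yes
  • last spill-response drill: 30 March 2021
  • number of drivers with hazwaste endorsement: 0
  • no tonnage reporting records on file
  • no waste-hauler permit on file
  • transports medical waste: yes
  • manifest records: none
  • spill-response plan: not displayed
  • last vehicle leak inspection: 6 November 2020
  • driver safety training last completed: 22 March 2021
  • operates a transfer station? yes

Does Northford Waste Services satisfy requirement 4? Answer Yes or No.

4. condition 'transports medical waste' holds; drivers with hazwaste endorsement 0 < 5 → not met

No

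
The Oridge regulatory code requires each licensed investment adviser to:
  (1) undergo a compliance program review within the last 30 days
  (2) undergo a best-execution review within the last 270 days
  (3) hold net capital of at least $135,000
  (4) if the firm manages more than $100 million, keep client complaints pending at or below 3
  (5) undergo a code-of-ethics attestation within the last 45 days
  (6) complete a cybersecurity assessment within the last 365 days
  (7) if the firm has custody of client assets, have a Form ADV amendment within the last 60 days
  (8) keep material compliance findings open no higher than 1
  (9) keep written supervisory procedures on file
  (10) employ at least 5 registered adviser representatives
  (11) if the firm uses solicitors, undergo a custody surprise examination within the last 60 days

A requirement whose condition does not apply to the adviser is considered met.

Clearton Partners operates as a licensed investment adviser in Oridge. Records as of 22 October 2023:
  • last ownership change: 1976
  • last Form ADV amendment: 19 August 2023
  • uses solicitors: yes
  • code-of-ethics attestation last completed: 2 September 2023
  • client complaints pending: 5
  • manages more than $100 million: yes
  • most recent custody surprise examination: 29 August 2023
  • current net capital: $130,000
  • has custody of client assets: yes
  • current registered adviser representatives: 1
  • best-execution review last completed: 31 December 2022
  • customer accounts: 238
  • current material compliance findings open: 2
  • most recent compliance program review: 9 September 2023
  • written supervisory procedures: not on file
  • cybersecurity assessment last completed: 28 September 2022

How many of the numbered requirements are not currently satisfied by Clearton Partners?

10

1. compliance program review 43 days ago vs limit 30 → not met
2. best-execution review 295 days ago vs limit 270 → not met
3. net capital $130,000 < $135,000 → not met
4. condition 'manages more than $100 million' holds; client complaints pending 5 > 3 → not met
5. code-of-ethics attestation 50 days ago vs limit 45 → not met
6. cybersecurity assessment 389 days ago vs limit 365 → not met
7. condition 'has custody of client assets' holds; Form ADV amendment 64 days ago vs limit 60 → not met
8. material compliance findings open 2 > 1 → not met
9. written supervisory procedures absent → not met
10. registered adviser representatives 1 < 5 → not met
11. condition 'uses solicitors' holds; custody surprise examination 54 days ago vs limit 60 → met
Not met: 10 of 11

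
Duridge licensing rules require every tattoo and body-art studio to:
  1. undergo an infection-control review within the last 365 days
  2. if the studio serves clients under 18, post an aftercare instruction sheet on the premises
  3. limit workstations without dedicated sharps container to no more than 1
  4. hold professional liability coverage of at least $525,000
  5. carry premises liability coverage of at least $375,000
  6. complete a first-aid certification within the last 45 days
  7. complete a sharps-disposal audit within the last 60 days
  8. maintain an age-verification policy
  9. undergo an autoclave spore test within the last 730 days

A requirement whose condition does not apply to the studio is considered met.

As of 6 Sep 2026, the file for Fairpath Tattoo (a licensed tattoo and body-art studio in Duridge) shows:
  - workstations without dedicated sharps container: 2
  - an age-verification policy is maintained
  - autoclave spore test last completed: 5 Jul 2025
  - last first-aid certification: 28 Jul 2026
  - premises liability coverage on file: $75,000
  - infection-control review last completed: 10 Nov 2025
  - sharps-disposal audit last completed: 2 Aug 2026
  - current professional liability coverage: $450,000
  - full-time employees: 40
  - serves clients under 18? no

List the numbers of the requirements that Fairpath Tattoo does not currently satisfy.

1. infection-control review 300 days ago vs limit 365 → met
2. condition 'serves clients under 18' does not hold → requirement n/a → met
3. workstations without dedicated sharps container 2 > 1 → not met
4. professional liability coverage $450,000 < $525,000 → not met
5. premises liability coverage $75,000 < $375,000 → not met
6. first-aid certification 40 days ago vs limit 45 → met
7. sharps-disposal audit 35 days ago vs limit 60 → met
8. age-verification policy present → met
9. autoclave spore test 428 days ago vs limit 730 → met
Not met: 3, 4, 5

3, 4, 5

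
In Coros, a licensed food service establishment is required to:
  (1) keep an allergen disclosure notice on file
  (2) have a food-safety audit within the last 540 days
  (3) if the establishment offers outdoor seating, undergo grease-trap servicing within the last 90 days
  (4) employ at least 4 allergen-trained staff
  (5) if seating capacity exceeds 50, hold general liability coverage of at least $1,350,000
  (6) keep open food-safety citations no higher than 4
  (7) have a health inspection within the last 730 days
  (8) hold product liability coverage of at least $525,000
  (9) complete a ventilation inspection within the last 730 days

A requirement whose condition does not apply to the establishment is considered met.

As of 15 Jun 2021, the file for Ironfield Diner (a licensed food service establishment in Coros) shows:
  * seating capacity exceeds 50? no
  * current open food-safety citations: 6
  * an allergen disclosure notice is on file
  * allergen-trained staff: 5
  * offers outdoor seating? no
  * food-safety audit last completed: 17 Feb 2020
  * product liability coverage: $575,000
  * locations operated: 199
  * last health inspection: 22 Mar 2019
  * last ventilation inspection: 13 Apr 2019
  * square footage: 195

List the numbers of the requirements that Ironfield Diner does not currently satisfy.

1. allergen disclosure notice present → met
2. food-safety audit 484 days ago vs limit 540 → met
3. condition 'offers outdoor seating' does not hold → requirement n/a → met
4. allergen-trained staff 5 ≥ 4 → met
5. condition 'seating capacity exceeds 50' does not hold → requirement n/a → met
6. open food-safety citations 6 > 4 → not met
7. health inspection 816 days ago vs limit 730 → not met
8. product liability coverage $575,000 ≥ $525,000 → met
9. ventilation inspection 794 days ago vs limit 730 → not met
Not met: 6, 7, 9

6, 7, 9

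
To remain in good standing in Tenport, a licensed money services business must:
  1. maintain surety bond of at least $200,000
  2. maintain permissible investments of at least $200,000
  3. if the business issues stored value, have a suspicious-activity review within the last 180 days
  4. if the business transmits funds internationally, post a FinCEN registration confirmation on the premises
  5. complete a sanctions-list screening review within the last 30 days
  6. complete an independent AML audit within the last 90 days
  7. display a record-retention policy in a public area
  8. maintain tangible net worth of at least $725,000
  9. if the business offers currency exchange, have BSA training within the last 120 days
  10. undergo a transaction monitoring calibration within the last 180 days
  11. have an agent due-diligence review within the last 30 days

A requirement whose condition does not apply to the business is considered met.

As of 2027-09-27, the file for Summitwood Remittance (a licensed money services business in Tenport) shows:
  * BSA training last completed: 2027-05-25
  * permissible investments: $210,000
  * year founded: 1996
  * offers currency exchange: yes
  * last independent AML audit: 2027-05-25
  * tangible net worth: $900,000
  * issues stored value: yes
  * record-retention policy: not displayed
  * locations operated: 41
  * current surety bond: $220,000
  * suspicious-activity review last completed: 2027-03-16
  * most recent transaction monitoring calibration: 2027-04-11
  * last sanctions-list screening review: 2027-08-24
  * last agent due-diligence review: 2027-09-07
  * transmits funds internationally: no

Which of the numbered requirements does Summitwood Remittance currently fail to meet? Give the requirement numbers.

1. surety bond $220,000 ≥ $200,000 → met
2. permissible investments $210,000 ≥ $200,000 → met
3. condition 'issues stored value' holds; suspicious-activity review 195 days ago vs limit 180 → not met
4. condition 'transmits funds internationally' does not hold → requirement n/a → met
5. sanctions-list screening review 34 days ago vs limit 30 → not met
6. independent AML audit 125 days ago vs limit 90 → not met
7. record-retention policy absent → not met
8. tangible net worth $900,000 ≥ $725,000 → met
9. condition 'offers currency exchange' holds; BSA training 125 days ago vs limit 120 → not met
10. transaction monitoring calibration 169 days ago vs limit 180 → met
11. agent due-diligence review 20 days ago vs limit 30 → met
Not met: 3, 5, 6, 7, 9

3, 5, 6, 7, 9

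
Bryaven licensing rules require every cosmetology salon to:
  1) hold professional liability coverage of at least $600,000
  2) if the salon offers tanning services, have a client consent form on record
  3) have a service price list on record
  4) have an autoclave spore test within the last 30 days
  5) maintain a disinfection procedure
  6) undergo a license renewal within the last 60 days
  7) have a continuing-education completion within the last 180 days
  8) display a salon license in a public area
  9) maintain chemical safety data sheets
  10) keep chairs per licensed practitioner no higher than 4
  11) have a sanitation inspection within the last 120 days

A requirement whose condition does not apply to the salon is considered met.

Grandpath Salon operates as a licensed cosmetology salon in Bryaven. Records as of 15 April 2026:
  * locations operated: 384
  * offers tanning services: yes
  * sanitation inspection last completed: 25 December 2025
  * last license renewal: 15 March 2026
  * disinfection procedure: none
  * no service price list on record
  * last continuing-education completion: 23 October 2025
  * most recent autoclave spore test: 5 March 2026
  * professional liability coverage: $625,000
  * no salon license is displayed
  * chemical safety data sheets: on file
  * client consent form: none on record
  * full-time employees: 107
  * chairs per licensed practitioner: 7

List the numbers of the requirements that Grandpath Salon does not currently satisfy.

1. professional liability coverage $625,000 ≥ $600,000 → met
2. condition 'offers tanning services' holds; client consent form absent → not met
3. service price list absent → not met
4. autoclave spore test 41 days ago vs limit 30 → not met
5. disinfection procedure absent → not met
6. license renewal 31 days ago vs limit 60 → met
7. continuing-education completion 174 days ago vs limit 180 → met
8. salon license absent → not met
9. chemical safety data sheets present → met
10. chairs per licensed practitioner 7 > 4 → not met
11. sanitation inspection 111 days ago vs limit 120 → met
Not met: 2, 3, 4, 5, 8, 10

2, 3, 4, 5, 8, 10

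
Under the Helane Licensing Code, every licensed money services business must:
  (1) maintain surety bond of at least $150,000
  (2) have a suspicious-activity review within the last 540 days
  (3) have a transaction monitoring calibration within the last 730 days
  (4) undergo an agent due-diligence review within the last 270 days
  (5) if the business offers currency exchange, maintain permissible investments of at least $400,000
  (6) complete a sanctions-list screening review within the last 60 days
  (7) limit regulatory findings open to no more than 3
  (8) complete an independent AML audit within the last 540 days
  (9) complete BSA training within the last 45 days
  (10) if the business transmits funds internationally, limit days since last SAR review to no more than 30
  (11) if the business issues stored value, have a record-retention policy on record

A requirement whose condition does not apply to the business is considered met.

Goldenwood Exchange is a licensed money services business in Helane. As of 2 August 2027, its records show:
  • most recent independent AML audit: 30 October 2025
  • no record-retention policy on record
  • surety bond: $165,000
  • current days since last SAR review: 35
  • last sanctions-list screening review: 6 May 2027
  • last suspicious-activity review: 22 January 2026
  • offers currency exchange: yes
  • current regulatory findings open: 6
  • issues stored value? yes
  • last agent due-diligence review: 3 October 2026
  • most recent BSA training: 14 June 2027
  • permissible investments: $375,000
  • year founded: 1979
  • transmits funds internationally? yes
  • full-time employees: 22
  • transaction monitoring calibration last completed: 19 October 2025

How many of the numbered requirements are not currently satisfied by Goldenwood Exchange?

1. surety bond $165,000 ≥ $150,000 → met
2. suspicious-activity review 557 days ago vs limit 540 → not met
3. transaction monitoring calibration 652 days ago vs limit 730 → met
4. agent due-diligence review 303 days ago vs limit 270 → not met
5. condition 'offers currency exchange' holds; permissible investments $375,000 < $400,000 → not met
6. sanctions-list screening review 88 days ago vs limit 60 → not met
7. regulatory findings open 6 > 3 → not met
8. independent AML audit 641 days ago vs limit 540 → not met
9. BSA training 49 days ago vs limit 45 → not met
10. condition 'transmits funds internationally' holds; days since last SAR review 35 > 30 → not met
11. condition 'issues stored value' holds; record-retention policy absent → not met
Not met: 9 of 11

9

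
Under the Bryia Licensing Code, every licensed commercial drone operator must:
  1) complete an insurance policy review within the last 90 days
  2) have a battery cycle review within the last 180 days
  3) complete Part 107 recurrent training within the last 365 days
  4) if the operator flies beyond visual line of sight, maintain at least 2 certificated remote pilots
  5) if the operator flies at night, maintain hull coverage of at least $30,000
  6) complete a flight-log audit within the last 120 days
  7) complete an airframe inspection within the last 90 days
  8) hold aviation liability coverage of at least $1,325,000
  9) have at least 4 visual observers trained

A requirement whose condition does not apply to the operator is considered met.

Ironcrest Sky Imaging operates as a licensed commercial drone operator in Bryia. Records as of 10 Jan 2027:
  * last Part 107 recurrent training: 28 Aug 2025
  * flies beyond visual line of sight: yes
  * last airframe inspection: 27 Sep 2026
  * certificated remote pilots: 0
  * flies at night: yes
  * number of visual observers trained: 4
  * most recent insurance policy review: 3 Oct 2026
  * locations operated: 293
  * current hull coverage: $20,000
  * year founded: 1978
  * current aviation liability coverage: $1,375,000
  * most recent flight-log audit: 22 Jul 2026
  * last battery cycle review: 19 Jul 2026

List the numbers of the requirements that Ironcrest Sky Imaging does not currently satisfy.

1. insurance policy review 99 days ago vs limit 90 → not met
2. battery cycle review 175 days ago vs limit 180 → met
3. Part 107 recurrent training 500 days ago vs limit 365 → not met
4. condition 'flies beyond visual line of sight' holds; certificated remote pilots 0 < 2 → not met
5. condition 'flies at night' holds; hull coverage $20,000 < $30,000 → not met
6. flight-log audit 172 days ago vs limit 120 → not met
7. airframe inspection 105 days ago vs limit 90 → not met
8. aviation liability coverage $1,375,000 ≥ $1,325,000 → met
9. visual observers trained 4 ≥ 4 → met
Not met: 1, 3, 4, 5, 6, 7

1, 3, 4, 5, 6, 7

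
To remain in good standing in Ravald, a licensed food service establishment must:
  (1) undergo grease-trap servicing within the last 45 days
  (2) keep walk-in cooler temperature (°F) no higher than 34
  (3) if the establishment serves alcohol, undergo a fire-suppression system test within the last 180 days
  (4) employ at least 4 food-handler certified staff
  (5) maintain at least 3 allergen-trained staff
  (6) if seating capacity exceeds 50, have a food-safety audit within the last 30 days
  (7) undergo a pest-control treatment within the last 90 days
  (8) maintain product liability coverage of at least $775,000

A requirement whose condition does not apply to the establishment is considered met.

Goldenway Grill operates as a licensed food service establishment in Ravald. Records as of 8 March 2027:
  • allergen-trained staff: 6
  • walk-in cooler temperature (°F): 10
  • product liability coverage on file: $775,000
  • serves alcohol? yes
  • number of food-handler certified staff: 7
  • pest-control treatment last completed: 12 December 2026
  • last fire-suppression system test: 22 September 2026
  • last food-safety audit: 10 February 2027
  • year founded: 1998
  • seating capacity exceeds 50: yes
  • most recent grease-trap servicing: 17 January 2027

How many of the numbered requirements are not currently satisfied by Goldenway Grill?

1. grease-trap servicing 50 days ago vs limit 45 → not met
2. walk-in cooler temperature (°F) 10 ≤ 34 → met
3. condition 'serves alcohol' holds; fire-suppression system test 167 days ago vs limit 180 → met
4. food-handler certified staff 7 ≥ 4 → met
5. allergen-trained staff 6 ≥ 3 → met
6. condition 'seating capacity exceeds 50' holds; food-safety audit 26 days ago vs limit 30 → met
7. pest-control treatment 86 days ago vs limit 90 → met
8. product liability coverage $775,000 ≥ $775,000 → met
Not met: 1 of 8

1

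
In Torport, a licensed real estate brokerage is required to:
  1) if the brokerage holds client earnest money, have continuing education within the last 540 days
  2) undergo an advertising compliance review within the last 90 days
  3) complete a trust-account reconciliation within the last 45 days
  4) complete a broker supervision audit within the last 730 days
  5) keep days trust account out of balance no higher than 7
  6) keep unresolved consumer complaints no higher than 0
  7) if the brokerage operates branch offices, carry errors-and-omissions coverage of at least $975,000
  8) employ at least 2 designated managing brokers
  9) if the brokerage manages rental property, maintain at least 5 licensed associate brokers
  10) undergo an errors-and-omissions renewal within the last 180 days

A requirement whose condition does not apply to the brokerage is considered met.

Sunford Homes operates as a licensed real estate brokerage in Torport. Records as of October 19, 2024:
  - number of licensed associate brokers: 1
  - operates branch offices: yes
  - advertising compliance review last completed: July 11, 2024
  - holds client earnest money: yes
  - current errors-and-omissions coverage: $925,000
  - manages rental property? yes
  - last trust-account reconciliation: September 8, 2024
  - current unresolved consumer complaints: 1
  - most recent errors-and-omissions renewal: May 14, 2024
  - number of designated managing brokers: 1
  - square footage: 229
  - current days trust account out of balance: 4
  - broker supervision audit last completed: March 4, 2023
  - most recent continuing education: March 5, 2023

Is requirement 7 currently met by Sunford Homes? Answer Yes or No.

No

7. condition 'operates branch offices' holds; errors-and-omissions coverage $925,000 < $975,000 → not met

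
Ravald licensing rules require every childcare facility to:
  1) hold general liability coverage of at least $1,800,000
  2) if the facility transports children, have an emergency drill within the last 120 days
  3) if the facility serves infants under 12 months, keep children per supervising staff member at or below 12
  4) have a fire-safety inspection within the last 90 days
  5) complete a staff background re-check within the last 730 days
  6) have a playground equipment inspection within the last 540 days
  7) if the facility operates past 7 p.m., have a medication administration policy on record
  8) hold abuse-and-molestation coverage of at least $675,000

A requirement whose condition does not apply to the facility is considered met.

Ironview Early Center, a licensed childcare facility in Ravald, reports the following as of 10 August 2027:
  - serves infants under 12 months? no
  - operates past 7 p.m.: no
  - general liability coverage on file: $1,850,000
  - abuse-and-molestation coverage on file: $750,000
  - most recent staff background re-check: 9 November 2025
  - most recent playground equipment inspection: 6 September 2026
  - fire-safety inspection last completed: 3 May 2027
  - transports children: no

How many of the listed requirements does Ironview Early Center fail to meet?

1

1. general liability coverage $1,850,000 ≥ $1,800,000 → met
2. condition 'transports children' does not hold → requirement n/a → met
3. condition 'serves infants under 12 months' does not hold → requirement n/a → met
4. fire-safety inspection 99 days ago vs limit 90 → not met
5. staff background re-check 639 days ago vs limit 730 → met
6. playground equipment inspection 338 days ago vs limit 540 → met
7. condition 'operates past 7 p.m.' does not hold → requirement n/a → met
8. abuse-and-molestation coverage $750,000 ≥ $675,000 → met
Not met: 1 of 8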